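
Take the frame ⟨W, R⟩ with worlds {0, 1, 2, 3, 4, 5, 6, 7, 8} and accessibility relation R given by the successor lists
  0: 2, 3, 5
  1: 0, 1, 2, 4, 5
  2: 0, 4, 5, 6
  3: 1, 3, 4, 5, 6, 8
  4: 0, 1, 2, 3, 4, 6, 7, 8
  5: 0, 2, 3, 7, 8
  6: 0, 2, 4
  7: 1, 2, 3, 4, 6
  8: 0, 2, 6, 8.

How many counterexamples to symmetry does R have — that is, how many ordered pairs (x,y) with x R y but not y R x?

19

Enumerating: (0,3), (1,0), (1,2), (1,5), (3,1), (3,6), (3,8), (4,0), (4,8), (5,7), (5,8), (6,0), … and 7 more.
Total: 19.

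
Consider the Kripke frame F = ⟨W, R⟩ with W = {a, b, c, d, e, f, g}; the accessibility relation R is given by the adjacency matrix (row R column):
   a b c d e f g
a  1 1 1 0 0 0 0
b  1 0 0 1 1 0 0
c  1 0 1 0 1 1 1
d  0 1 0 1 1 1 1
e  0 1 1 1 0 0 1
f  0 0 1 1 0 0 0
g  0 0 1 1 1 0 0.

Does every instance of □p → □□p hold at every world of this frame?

Axiom 4 corresponds to the accessibility relation being transitive.
Transitive: no — a R b and b R d, but not a R d.

No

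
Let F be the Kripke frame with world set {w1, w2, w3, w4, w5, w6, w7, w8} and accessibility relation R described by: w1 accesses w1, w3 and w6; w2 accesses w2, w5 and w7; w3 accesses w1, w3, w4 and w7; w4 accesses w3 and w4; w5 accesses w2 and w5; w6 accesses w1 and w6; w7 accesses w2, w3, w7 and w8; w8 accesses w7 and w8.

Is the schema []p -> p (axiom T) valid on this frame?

Axiom T corresponds to the accessibility relation being reflexive.
Reflexive: yes — every world is R-related to itself.

Yes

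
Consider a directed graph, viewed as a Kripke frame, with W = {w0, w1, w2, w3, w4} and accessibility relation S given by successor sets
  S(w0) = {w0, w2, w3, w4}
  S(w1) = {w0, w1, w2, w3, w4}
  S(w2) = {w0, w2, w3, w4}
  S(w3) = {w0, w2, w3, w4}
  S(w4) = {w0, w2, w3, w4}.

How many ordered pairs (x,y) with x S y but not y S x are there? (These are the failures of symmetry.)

Enumerating: (w1,w0), (w1,w2), (w1,w3), (w1,w4).

4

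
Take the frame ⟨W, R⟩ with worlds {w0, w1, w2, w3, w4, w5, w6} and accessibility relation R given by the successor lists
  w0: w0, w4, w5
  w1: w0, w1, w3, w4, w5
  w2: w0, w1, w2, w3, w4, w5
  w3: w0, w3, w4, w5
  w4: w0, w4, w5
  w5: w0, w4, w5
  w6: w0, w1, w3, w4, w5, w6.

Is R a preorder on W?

Reflexive: yes — every world is R-related to itself.
Transitive: yes — every two-step R-path is closed by a direct edge.
So R is a preorder.

Yes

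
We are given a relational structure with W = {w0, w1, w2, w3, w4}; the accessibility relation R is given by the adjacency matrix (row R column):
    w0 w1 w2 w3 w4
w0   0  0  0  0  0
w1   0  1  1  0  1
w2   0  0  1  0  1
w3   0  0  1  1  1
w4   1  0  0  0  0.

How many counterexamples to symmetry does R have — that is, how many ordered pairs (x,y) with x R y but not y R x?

Enumerating: (w1,w2), (w1,w4), (w2,w4), (w3,w2), (w3,w4), (w4,w0).

6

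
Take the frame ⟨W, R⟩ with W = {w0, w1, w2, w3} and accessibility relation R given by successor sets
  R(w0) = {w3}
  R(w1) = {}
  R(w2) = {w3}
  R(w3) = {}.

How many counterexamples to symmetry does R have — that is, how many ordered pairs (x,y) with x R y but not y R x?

Enumerating: (w0,w3), (w2,w3).

2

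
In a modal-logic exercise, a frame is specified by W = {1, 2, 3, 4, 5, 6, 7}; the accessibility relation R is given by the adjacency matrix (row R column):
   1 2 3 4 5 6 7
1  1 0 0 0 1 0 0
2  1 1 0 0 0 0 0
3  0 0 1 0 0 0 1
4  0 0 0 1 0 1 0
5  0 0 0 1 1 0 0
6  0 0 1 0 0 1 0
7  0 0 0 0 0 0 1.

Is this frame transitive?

Transitive: no — 1 R 5 and 5 R 4, but not 1 R 4.

No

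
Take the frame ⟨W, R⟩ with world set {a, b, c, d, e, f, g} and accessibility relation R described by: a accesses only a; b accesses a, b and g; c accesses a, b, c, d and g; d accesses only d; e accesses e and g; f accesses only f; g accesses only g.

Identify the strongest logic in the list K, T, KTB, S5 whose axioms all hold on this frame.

T

Reflexive (axiom T): yes — every world is R-related to itself.
Symmetric (axiom B): no — b R a but not a R b.
Euclidean (axiom 5): no — b R a and b R g, but not a R g.
So F validates K, T; KTB would additionally require R to be symmetric. The strongest is T.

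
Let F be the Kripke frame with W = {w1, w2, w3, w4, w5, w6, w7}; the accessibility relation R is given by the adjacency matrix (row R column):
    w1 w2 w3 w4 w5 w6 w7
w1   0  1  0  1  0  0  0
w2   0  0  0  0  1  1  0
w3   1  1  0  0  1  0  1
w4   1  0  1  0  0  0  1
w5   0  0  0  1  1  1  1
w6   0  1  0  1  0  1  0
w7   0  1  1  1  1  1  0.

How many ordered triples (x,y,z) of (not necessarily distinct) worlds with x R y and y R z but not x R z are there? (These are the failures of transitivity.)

38

Enumerating: (w1,w2,w5), (w1,w2,w6), (w1,w4,w1), (w1,w4,w3), (w1,w4,w7), (w2,w5,w4), (w2,w5,w7), (w2,w6,w2), (w2,w6,w4), (w3,w1,w4), (w3,w2,w6), (w3,w5,w4), … and 26 more.
Total: 38.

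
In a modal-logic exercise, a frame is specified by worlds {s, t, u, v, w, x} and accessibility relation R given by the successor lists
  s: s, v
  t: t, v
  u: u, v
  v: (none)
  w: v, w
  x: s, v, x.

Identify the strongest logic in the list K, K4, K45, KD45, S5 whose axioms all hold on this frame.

Transitive (axiom 4): yes — every two-step R-path is closed by a direct edge.
Euclidean (axiom 5): no — x R v and x R s, but not v R s.
Serial (axiom D): no — v has no R-successor.
Reflexive (axiom T): no — v is not related to itself.
So F validates K, K4; K45 would additionally require R to be Euclidean. The strongest is K4.

K4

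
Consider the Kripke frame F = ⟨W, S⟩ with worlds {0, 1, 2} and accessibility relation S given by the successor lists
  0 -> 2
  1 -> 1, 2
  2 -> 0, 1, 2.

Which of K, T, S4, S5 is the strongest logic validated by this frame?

Reflexive (axiom T): no — 0 is not related to itself.
Transitive (axiom 4): no — 0 S 2 and 2 S 1, but not 0 S 1.
Euclidean (axiom 5): no — 2 S 0 and 2 S 1, but not 0 S 1.
So F validates K; T would additionally require S to be reflexive. The strongest is K.

K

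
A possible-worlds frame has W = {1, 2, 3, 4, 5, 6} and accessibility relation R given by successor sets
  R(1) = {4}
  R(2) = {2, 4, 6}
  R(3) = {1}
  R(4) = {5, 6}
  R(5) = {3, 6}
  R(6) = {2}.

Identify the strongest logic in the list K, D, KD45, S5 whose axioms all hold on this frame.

D

Serial (axiom D): yes — every world has a successor (e.g. 1 R 4).
Euclidean (axiom 5): no — 2 R 6 and 2 R 4, but not 6 R 4.
Transitive (axiom 4): no — 1 R 4 and 4 R 5, but not 1 R 5.
Reflexive (axiom T): no — 1 is not related to itself.
So F validates K, D; KD45 would additionally require R to be Euclidean and transitive. The strongest is D.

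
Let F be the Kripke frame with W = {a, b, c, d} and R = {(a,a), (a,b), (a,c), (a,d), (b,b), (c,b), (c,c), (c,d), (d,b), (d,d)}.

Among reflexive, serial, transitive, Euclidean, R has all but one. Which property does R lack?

Reflexive: yes — every world is R-related to itself.
Serial: yes — every world has a successor (e.g. a R a).
Transitive: yes — every two-step R-path is closed by a direct edge.
Euclidean: no — a R b and a R c, but not b R c.
Only Euclidean fails.

Euclidean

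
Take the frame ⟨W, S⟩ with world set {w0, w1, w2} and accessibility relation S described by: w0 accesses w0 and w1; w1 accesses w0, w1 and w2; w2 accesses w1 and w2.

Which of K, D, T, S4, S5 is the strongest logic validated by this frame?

Serial (axiom D): yes — every world has a successor (e.g. w0 S w0).
Reflexive (axiom T): yes — every world is S-related to itself.
Transitive (axiom 4): no — w0 S w1 and w1 S w2, but not w0 S w2.
Euclidean (axiom 5): no — w1 S w0 and w1 S w2, but not w0 S w2.
So F validates K, D, T; S4 would additionally require S to be transitive. The strongest is T.

T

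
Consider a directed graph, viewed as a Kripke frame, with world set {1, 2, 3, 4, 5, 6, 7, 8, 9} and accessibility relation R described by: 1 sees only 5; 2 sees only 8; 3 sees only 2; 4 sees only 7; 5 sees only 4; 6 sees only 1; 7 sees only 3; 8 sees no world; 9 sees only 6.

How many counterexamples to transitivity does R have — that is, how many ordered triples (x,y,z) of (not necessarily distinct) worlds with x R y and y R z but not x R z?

Enumerating: (1,5,4), (3,2,8), (4,7,3), (5,4,7), (6,1,5), (7,3,2), (9,6,1).

7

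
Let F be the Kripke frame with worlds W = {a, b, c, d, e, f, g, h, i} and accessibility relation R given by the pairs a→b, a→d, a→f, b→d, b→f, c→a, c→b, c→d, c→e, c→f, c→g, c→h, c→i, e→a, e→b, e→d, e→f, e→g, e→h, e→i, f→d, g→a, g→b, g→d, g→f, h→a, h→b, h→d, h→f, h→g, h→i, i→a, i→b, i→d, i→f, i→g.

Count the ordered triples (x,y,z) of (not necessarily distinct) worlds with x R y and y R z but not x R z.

0

R is transitive; there are no such tuples.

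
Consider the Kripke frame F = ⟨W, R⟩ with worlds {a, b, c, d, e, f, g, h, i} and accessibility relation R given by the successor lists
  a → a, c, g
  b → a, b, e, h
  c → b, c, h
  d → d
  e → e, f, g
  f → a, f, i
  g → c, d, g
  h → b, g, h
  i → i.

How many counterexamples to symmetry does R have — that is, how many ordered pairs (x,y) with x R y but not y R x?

Enumerating: (a,c), (a,g), (b,a), (b,e), (c,b), (c,h), (e,f), (e,g), (f,a), (f,i), (g,c), (g,d), (h,g).

13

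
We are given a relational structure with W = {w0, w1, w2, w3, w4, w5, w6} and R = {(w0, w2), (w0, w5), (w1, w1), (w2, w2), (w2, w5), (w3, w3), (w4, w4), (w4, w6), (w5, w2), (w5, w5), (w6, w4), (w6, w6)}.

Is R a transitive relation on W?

Yes

Transitive: yes — every two-step R-path is closed by a direct edge.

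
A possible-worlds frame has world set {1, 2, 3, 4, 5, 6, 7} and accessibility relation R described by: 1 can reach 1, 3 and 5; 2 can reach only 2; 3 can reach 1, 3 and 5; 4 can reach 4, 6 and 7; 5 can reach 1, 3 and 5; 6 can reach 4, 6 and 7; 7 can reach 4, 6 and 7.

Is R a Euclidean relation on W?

Yes

Euclidean: yes — any two successors of a common world are R-related.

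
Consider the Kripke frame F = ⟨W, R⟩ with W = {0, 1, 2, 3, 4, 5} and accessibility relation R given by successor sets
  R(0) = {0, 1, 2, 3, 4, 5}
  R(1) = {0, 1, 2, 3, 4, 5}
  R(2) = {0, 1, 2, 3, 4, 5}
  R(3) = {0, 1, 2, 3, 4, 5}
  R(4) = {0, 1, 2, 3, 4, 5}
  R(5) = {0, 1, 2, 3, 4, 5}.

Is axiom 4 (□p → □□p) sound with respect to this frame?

By correspondence theory, 4 is valid on a frame iff R is transitive.
Transitive: yes — every two-step R-path is closed by a direct edge.

Yes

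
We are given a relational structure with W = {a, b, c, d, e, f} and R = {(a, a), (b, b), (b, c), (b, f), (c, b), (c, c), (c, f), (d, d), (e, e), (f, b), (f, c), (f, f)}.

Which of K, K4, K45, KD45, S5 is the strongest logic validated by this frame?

Transitive (axiom 4): yes — every two-step R-path is closed by a direct edge.
Euclidean (axiom 5): yes — any two successors of a common world are R-related.
Serial (axiom D): yes — every world has a successor (e.g. a R a).
Reflexive (axiom T): yes — every world is R-related to itself.
So F validates K, K4, K45, KD45, S5. The strongest is S5.

S5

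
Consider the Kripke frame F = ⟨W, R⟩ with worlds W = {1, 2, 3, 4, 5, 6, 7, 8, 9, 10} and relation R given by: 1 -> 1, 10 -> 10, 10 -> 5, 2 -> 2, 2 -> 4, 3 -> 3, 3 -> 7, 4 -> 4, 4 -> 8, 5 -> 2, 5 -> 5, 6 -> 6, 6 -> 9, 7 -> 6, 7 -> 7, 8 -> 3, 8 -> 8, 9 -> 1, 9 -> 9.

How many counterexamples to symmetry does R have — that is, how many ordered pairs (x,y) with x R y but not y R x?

Enumerating: (10,5), (2,4), (3,7), (4,8), (5,2), (6,9), (7,6), (8,3), (9,1).

9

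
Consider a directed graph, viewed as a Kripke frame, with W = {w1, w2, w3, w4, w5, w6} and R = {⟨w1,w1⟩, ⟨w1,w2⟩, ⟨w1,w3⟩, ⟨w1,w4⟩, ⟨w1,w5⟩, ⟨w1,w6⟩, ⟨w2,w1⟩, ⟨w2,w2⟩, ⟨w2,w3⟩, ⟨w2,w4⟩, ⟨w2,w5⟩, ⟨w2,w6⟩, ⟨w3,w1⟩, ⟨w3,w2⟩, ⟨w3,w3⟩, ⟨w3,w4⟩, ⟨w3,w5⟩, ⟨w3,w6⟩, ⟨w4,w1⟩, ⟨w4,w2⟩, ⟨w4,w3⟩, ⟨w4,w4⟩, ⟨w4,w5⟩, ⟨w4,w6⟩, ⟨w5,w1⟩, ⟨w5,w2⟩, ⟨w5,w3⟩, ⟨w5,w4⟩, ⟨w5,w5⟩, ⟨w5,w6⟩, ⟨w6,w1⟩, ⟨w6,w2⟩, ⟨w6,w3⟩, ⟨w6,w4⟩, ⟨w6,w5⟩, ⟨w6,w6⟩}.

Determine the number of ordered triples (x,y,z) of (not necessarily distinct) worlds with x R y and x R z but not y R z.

R is Euclidean; there are no such tuples.

0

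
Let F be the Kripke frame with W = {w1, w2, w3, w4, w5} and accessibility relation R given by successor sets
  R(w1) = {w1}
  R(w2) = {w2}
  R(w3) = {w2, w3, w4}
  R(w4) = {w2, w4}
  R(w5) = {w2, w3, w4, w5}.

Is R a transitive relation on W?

Yes

Transitive: yes — every two-step R-path is closed by a direct edge.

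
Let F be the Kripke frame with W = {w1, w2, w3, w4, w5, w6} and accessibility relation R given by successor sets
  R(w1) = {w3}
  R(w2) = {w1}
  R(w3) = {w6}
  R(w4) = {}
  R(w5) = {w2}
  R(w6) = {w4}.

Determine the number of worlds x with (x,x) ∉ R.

Enumerating: w1, w2, w3, w4, w5, w6.

6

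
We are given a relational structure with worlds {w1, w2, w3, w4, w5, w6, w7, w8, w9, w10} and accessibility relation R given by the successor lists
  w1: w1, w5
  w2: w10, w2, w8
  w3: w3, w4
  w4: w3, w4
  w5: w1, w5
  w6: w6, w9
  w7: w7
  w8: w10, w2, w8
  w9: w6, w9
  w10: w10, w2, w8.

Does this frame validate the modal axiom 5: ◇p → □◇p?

Axiom 5 corresponds to the accessibility relation being Euclidean.
Euclidean: yes — any two successors of a common world are R-related.

Yes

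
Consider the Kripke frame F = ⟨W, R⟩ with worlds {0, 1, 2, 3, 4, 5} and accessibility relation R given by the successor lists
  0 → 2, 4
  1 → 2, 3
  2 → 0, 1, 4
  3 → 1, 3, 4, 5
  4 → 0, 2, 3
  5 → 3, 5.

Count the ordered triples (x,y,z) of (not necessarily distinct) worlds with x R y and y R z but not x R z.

26

Enumerating: (0,2,0), (0,2,1), (0,4,0), (0,4,3), (1,2,0), (1,2,1), (1,2,4), (1,3,1), (1,3,4), (1,3,5), (2,0,2), (2,1,2), … and 14 more.
Total: 26.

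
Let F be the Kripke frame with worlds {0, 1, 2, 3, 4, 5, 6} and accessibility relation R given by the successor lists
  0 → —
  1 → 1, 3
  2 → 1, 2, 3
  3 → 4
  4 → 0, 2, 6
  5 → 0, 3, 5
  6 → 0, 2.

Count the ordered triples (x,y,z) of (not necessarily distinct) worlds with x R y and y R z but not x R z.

10

Enumerating: (1,3,4), (2,3,4), (3,4,0), (3,4,2), (3,4,6), (4,2,1), (4,2,3), (5,3,4), (6,2,1), (6,2,3).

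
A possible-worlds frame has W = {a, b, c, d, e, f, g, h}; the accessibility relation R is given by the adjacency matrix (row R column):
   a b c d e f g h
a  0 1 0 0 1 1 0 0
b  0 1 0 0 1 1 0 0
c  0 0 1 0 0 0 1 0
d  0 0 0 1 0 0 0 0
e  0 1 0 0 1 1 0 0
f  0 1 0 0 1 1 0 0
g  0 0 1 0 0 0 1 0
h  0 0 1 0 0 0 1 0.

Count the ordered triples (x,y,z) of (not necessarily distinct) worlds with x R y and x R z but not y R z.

0

R is Euclidean; there are no such tuples.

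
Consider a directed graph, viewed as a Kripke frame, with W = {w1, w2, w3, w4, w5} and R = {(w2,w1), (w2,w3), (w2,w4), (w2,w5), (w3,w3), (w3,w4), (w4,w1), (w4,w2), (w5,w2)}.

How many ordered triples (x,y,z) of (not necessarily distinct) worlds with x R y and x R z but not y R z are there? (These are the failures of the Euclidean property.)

Enumerating: (w2,w1,w1), (w2,w1,w3), (w2,w1,w4), (w2,w1,w5), (w2,w3,w1), (w2,w3,w5), (w2,w4,w3), (w2,w4,w4), (w2,w4,w5), (w2,w5,w1), (w2,w5,w3), (w2,w5,w4), … and 7 more.
Total: 19.

19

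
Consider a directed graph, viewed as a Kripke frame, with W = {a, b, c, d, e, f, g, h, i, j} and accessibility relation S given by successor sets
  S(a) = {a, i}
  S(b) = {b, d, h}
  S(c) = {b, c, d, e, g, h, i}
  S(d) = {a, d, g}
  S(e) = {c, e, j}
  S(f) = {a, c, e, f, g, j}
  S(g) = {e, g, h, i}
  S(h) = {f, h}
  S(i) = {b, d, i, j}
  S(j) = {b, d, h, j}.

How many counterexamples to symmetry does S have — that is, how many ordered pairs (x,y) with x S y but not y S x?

26

Enumerating: (a,i), (b,d), (b,h), (c,b), (c,d), (c,g), (c,h), (c,i), (d,a), (d,g), (e,j), (f,a), … and 14 more.
Total: 26.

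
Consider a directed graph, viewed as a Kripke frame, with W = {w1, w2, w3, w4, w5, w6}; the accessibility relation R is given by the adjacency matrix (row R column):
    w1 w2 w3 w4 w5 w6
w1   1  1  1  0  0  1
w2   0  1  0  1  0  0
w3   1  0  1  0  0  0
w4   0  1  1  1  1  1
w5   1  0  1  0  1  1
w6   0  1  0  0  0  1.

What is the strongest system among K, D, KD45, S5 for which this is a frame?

D

Serial (axiom D): yes — every world has a successor (e.g. w1 R w1).
Euclidean (axiom 5): no — w1 R w2 and w1 R w3, but not w2 R w3.
Transitive (axiom 4): no — w1 R w2 and w2 R w4, but not w1 R w4.
Reflexive (axiom T): yes — every world is R-related to itself.
So F validates K, D; KD45 would additionally require R to be Euclidean and transitive. The strongest is D.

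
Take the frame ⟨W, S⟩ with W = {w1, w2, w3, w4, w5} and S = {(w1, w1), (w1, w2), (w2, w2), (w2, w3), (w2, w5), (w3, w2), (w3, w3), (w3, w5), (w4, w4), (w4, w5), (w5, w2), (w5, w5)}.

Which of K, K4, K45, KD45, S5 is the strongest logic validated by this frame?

K

Transitive (axiom 4): no — w1 S w2 and w2 S w3, but not w1 S w3.
Euclidean (axiom 5): no — w2 S w5 and w2 S w3, but not w5 S w3.
Serial (axiom D): yes — every world has a successor (e.g. w1 S w1).
Reflexive (axiom T): yes — every world is S-related to itself.
So F validates K; K4 would additionally require S to be transitive. The strongest is K.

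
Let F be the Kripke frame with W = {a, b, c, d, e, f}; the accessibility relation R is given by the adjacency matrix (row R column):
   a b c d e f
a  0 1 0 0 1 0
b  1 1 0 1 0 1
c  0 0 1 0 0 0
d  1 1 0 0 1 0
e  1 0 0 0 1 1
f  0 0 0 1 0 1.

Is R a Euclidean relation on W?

No

Euclidean: no — a R b and a R e, but not b R e.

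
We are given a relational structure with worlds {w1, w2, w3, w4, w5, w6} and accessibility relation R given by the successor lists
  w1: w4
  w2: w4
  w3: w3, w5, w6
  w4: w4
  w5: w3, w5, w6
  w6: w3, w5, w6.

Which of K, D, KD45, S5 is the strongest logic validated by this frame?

KD45

Serial (axiom D): yes — every world has a successor (e.g. w1 R w4).
Euclidean (axiom 5): yes — any two successors of a common world are R-related.
Transitive (axiom 4): yes — every two-step R-path is closed by a direct edge.
Reflexive (axiom T): no — w1 is not related to itself.
So F validates K, D, KD45; S5 would additionally require R to be reflexive. The strongest is KD45.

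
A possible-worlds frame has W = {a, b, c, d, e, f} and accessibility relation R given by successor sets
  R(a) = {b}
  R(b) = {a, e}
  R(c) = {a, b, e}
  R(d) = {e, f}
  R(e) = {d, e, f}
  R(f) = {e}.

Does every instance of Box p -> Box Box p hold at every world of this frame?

No

Axiom 4 corresponds to the accessibility relation being transitive.
Transitive: no — a R b and b R e, but not a R e.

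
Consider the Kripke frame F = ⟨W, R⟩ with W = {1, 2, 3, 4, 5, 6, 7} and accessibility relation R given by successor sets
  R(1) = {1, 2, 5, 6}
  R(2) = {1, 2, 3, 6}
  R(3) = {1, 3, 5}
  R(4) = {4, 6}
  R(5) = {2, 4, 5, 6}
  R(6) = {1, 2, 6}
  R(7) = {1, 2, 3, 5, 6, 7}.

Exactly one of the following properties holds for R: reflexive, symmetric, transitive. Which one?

Reflexive: yes — every world is R-related to itself.
Symmetric: no — 1 R 5 but not 5 R 1.
Transitive: no — 1 R 2 and 2 R 3, but not 1 R 3.
Only reflexive holds.

reflexive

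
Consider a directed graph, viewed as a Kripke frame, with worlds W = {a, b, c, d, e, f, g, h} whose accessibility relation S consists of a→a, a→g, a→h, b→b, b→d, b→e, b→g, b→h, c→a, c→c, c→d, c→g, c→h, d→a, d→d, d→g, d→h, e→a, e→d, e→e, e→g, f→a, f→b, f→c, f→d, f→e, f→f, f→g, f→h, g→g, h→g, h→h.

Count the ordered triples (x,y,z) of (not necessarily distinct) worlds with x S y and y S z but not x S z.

Enumerating: (b,d,a), (b,e,a), (e,a,h), (e,d,h).

4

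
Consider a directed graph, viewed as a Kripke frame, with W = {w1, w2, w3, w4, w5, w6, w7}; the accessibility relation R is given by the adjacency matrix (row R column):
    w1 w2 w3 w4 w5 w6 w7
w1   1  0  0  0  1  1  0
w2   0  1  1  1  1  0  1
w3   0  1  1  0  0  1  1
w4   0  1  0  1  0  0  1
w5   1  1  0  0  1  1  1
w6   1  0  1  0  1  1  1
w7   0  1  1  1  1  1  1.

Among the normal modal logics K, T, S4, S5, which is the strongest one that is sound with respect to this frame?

T

Reflexive (axiom T): yes — every world is R-related to itself.
Transitive (axiom 4): no — w1 R w5 and w5 R w2, but not w1 R w2.
Euclidean (axiom 5): no — w2 R w3 and w2 R w4, but not w3 R w4.
So F validates K, T; S4 would additionally require R to be transitive. The strongest is T.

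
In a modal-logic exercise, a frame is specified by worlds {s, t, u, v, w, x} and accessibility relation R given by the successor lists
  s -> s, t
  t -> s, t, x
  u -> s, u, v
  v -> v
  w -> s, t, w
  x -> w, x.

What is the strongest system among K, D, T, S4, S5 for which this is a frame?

Serial (axiom D): yes — every world has a successor (e.g. s R s).
Reflexive (axiom T): yes — every world is R-related to itself.
Transitive (axiom 4): no — s R t and t R x, but not s R x.
Euclidean (axiom 5): no — t R s and t R x, but not s R x.
So F validates K, D, T; S4 would additionally require R to be transitive. The strongest is T.

T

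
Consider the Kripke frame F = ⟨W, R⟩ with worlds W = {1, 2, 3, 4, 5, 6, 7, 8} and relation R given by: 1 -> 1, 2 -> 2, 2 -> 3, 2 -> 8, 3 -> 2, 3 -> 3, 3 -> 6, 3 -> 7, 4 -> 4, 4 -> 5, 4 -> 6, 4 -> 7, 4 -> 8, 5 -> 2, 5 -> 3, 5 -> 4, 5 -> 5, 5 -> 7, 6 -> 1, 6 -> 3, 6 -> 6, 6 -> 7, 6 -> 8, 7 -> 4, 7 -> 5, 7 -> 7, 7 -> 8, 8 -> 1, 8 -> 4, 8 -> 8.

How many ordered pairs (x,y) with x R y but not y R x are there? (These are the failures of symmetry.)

10

Enumerating: (2,8), (3,7), (4,6), (5,2), (5,3), (6,1), (6,7), (6,8), (7,8), (8,1).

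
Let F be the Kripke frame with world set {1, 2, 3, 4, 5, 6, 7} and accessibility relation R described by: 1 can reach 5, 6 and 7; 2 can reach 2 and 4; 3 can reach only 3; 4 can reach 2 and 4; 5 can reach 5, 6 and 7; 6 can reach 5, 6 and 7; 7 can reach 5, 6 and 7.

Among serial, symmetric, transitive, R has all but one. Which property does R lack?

symmetric

Serial: yes — every world has a successor (e.g. 1 R 5).
Symmetric: no — 1 R 5 but not 5 R 1.
Transitive: yes — every two-step R-path is closed by a direct edge.
Only symmetric fails.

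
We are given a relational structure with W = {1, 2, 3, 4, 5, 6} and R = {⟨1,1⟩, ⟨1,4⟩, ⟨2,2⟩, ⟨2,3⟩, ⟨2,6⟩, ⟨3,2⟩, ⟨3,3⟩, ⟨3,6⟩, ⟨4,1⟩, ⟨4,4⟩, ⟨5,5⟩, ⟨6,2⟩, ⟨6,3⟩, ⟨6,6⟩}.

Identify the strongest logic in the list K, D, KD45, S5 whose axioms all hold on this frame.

Serial (axiom D): yes — every world has a successor (e.g. 1 R 1).
Euclidean (axiom 5): yes — any two successors of a common world are R-related.
Transitive (axiom 4): yes — every two-step R-path is closed by a direct edge.
Reflexive (axiom T): yes — every world is R-related to itself.
So F validates K, D, KD45, S5. The strongest is S5.

S5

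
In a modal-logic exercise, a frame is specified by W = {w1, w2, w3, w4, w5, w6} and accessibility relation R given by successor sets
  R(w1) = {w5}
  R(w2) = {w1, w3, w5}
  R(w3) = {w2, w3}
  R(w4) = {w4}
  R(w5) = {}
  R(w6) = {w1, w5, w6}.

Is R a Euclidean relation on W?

Euclidean: no — w2 R w1 and w2 R w3, but not w1 R w3.

No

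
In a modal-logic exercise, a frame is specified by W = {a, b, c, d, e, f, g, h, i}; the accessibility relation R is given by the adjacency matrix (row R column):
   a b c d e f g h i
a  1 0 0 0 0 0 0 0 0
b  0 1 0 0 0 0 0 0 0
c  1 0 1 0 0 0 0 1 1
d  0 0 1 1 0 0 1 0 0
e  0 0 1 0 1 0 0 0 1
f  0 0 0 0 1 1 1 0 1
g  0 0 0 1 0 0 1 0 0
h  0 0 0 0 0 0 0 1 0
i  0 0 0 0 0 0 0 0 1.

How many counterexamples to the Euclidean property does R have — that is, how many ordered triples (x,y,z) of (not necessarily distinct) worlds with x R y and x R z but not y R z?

23

Enumerating: (c,a,c), (c,a,h), (c,a,i), (c,h,a), (c,h,c), (c,h,i), (c,i,a), (c,i,c), (c,i,h), (d,c,d), (d,c,g), (d,g,c), … and 11 more.
Total: 23.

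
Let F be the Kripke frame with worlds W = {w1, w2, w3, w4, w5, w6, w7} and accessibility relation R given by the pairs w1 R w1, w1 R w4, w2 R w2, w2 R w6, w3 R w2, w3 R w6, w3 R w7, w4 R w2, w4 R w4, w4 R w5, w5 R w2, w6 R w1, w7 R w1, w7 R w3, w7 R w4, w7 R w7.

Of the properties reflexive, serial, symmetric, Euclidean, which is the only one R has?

serial

Reflexive: no — w3 is not related to itself.
Serial: yes — every world has a successor (e.g. w1 R w1).
Symmetric: no — w1 R w4 but not w4 R w1.
Euclidean: no — w3 R w2 and w3 R w7, but not w2 R w7.
Only serial holds.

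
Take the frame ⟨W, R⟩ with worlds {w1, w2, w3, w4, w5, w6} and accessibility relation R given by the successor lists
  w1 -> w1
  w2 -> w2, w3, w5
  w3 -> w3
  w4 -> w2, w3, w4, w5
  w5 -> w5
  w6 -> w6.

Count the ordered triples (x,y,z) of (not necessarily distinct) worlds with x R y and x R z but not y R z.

Enumerating: (w2,w3,w2), (w2,w3,w5), (w2,w5,w2), (w2,w5,w3), (w4,w2,w4), (w4,w3,w2), (w4,w3,w4), (w4,w3,w5), (w4,w5,w2), (w4,w5,w3), (w4,w5,w4).

11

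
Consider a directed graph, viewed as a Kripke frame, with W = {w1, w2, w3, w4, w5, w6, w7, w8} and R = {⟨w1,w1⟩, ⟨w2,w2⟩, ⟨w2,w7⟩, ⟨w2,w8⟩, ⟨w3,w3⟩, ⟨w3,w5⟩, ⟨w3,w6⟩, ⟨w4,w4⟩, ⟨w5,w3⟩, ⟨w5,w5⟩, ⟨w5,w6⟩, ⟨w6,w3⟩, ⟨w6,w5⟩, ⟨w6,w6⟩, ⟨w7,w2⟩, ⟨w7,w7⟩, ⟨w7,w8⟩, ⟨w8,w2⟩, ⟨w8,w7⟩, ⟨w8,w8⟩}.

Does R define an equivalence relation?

Yes

Reflexive: yes — every world is R-related to itself.
Symmetric: yes — every pair in R has its reverse in R.
Transitive: yes — every two-step R-path is closed by a direct edge.
So R is an equivalence relation.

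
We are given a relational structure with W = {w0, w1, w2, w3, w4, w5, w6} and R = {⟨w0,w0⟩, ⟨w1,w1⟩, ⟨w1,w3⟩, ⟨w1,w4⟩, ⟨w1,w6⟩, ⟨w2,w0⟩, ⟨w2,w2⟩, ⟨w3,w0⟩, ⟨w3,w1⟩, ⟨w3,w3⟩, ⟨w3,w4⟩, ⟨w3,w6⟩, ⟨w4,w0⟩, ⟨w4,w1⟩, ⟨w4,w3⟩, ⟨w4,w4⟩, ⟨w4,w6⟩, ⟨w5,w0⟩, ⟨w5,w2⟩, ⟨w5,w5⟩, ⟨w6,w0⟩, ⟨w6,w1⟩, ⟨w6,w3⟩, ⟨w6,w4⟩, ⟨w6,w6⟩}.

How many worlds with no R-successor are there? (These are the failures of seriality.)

R is serial; there are no such worlds.

0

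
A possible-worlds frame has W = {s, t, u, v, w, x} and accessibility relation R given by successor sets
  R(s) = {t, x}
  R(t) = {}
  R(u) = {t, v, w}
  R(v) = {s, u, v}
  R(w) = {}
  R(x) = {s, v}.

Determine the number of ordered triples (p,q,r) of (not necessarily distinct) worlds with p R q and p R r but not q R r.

Enumerating: (s,t,t), (s,t,x), (s,x,t), (s,x,x), (u,t,t), (u,t,v), (u,t,w), (u,v,t), (u,v,w), (u,w,t), (u,w,v), (u,w,w), … and 7 more.
Total: 19.

19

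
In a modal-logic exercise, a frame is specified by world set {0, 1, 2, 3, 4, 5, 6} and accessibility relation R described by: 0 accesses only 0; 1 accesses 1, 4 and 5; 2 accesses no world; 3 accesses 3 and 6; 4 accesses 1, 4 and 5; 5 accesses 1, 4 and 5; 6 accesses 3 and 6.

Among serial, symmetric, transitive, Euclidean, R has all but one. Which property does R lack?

Serial: no — 2 has no R-successor.
Symmetric: yes — every pair in R has its reverse in R.
Transitive: yes — every two-step R-path is closed by a direct edge.
Euclidean: yes — any two successors of a common world are R-related.
Only serial fails.

serial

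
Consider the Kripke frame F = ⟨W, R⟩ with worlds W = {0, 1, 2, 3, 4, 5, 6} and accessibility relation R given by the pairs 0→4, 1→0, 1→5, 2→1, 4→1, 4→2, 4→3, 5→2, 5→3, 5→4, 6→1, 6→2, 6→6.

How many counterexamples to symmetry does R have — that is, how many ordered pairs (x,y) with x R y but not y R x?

Enumerating: (0,4), (1,0), (1,5), (2,1), (4,1), (4,2), (4,3), (5,2), (5,3), (5,4), (6,1), (6,2).

12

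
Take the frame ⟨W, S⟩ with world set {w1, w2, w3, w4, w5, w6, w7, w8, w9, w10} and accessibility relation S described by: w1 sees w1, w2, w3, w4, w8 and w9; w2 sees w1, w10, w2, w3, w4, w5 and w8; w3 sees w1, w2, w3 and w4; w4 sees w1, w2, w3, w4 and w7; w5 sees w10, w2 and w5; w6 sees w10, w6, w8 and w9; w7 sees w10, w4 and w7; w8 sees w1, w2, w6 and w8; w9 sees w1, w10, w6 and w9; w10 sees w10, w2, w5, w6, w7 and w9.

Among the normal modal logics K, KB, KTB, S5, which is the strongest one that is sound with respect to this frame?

Symmetric (axiom B): yes — every pair in S has its reverse in S.
Reflexive (axiom T): yes — every world is S-related to itself.
Euclidean (axiom 5): no — w1 S w2 and w1 S w9, but not w2 S w9.
So F validates K, KB, KTB; S5 would additionally require S to be Euclidean. The strongest is KTB.

KTB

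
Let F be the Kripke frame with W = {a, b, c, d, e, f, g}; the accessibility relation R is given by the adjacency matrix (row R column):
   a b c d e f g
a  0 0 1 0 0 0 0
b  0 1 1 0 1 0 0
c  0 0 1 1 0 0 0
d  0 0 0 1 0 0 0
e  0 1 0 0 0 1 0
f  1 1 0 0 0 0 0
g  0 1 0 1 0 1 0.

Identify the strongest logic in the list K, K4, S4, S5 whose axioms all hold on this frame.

Transitive (axiom 4): no — a R c and c R d, but not a R d.
Reflexive (axiom T): no — a is not related to itself.
Euclidean (axiom 5): no — b R c and b R e, but not c R e.
So F validates K; K4 would additionally require R to be transitive. The strongest is K.

K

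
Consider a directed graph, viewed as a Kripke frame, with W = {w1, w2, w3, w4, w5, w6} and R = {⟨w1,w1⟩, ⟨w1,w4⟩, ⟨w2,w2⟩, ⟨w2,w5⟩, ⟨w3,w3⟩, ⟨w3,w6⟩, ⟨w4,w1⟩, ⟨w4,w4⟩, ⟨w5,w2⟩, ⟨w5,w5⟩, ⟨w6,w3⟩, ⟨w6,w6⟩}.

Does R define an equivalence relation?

Yes

Reflexive: yes — every world is R-related to itself.
Symmetric: yes — every pair in R has its reverse in R.
Transitive: yes — every two-step R-path is closed by a direct edge.
So R is an equivalence relation.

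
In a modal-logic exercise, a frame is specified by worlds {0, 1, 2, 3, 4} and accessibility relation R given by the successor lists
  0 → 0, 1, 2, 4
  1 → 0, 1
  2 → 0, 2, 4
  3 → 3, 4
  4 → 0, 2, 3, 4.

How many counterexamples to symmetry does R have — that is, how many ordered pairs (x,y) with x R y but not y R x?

R is symmetric; there are no such tuples.

0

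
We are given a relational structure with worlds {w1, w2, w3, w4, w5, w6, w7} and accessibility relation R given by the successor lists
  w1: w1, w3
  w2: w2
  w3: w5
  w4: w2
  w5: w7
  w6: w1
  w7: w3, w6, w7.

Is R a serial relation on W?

Serial: yes — every world has a successor (e.g. w1 R w1).

Yes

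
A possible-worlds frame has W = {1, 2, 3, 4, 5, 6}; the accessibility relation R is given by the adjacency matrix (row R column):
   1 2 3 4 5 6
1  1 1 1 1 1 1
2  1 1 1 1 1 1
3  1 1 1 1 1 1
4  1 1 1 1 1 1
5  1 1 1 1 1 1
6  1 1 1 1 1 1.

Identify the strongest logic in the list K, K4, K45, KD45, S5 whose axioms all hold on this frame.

S5

Transitive (axiom 4): yes — every two-step R-path is closed by a direct edge.
Euclidean (axiom 5): yes — any two successors of a common world are R-related.
Serial (axiom D): yes — every world has a successor (e.g. 1 R 1).
Reflexive (axiom T): yes — every world is R-related to itself.
So F validates K, K4, K45, KD45, S5. The strongest is S5.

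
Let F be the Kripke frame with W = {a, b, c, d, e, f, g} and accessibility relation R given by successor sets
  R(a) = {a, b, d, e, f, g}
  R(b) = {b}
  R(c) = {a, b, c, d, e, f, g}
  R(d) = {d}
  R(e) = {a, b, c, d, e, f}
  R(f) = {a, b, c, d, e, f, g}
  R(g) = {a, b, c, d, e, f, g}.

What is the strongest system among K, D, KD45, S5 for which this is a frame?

Serial (axiom D): yes — every world has a successor (e.g. a R a).
Euclidean (axiom 5): no — a R b and a R d, but not b R d.
Transitive (axiom 4): no — a R e and e R c, but not a R c.
Reflexive (axiom T): yes — every world is R-related to itself.
So F validates K, D; KD45 would additionally require R to be Euclidean and transitive. The strongest is D.

D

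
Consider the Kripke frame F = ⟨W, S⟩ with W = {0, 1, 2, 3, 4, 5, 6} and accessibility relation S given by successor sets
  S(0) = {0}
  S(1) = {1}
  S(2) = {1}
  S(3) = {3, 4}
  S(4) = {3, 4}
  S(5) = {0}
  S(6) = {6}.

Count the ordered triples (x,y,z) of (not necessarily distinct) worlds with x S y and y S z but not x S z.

S is transitive; there are no such tuples.

0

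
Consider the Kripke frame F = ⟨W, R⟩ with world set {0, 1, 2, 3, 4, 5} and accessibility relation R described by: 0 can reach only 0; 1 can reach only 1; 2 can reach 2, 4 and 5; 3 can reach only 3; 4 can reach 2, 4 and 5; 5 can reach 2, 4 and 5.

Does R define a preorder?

Reflexive: yes — every world is R-related to itself.
Transitive: yes — every two-step R-path is closed by a direct edge.
So R is a preorder.

Yes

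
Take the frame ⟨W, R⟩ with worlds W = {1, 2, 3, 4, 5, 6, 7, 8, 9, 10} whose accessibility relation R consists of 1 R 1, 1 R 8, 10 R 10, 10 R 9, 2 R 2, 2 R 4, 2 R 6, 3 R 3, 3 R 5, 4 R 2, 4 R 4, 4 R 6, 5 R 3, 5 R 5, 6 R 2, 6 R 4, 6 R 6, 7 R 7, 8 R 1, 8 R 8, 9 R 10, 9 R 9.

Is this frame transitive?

Yes

Transitive: yes — every two-step R-path is closed by a direct edge.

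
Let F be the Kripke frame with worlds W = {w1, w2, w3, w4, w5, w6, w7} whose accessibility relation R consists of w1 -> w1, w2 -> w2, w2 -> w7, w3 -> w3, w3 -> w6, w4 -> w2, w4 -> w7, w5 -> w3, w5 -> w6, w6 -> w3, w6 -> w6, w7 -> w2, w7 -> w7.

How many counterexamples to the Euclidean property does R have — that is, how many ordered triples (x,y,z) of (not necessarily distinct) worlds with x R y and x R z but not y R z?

R is Euclidean; there are no such tuples.

0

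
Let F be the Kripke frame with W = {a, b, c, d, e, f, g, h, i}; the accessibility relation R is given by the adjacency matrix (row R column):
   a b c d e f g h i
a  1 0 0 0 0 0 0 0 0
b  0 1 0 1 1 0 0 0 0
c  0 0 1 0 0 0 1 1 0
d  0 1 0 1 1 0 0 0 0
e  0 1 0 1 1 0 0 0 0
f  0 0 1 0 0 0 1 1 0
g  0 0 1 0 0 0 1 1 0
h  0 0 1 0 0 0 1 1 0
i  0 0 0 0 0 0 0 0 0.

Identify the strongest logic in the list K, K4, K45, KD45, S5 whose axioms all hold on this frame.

K45

Transitive (axiom 4): yes — every two-step R-path is closed by a direct edge.
Euclidean (axiom 5): yes — any two successors of a common world are R-related.
Serial (axiom D): no — i has no R-successor.
Reflexive (axiom T): no — f is not related to itself.
So F validates K, K4, K45; KD45 would additionally require R to be serial. The strongest is K45.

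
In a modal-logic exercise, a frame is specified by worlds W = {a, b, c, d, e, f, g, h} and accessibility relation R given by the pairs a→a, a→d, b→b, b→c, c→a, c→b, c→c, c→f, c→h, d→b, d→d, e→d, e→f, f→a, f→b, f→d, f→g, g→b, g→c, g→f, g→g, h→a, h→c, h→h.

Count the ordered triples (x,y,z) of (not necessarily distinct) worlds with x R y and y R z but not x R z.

22

Enumerating: (a,d,b), (b,c,a), (b,c,f), (b,c,h), (c,a,d), (c,f,d), (c,f,g), (d,b,c), (e,d,b), (e,f,a), (e,f,b), (e,f,g), … and 10 more.
Total: 22.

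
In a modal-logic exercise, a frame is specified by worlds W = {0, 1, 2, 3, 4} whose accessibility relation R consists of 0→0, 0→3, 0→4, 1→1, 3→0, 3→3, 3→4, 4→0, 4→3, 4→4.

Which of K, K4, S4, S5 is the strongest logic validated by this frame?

Transitive (axiom 4): yes — every two-step R-path is closed by a direct edge.
Reflexive (axiom T): no — 2 is not related to itself.
Euclidean (axiom 5): yes — any two successors of a common world are R-related.
So F validates K, K4; S4 would additionally require R to be reflexive. The strongest is K4.

K4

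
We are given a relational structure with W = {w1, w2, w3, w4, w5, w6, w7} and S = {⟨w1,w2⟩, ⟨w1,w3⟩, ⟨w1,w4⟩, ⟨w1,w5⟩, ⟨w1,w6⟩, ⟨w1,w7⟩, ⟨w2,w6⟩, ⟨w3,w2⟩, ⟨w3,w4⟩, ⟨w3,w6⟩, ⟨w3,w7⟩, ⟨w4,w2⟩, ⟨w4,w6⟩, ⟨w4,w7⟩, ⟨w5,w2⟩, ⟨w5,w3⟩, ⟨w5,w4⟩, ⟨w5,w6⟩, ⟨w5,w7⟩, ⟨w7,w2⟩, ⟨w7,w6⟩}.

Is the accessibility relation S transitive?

Yes

Transitive: yes — every two-step S-path is closed by a direct edge.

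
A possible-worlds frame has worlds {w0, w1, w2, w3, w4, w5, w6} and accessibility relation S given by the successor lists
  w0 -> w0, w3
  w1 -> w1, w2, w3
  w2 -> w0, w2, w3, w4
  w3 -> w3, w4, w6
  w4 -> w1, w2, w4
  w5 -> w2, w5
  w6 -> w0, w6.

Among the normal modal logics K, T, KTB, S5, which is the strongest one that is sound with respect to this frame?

T

Reflexive (axiom T): yes — every world is S-related to itself.
Symmetric (axiom B): no — w0 S w3 but not w3 S w0.
Euclidean (axiom 5): no — w1 S w3 and w1 S w2, but not w3 S w2.
So F validates K, T; KTB would additionally require S to be symmetric. The strongest is T.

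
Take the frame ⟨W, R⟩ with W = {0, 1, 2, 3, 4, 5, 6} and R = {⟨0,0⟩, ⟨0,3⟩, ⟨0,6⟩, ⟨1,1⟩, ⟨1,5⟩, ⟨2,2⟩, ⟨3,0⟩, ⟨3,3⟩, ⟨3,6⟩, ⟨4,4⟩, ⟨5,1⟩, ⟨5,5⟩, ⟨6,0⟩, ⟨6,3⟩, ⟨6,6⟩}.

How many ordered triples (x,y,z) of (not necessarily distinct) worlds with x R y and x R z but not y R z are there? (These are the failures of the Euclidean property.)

0

R is Euclidean; there are no such tuples.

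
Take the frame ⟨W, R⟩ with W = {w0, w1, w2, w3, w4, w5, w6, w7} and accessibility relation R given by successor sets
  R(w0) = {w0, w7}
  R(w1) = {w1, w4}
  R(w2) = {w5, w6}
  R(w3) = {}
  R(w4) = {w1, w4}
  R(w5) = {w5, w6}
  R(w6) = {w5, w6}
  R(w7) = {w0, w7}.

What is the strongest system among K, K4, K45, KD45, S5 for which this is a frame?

K45

Transitive (axiom 4): yes — every two-step R-path is closed by a direct edge.
Euclidean (axiom 5): yes — any two successors of a common world are R-related.
Serial (axiom D): no — w3 has no R-successor.
Reflexive (axiom T): no — w2 is not related to itself.
So F validates K, K4, K45; KD45 would additionally require R to be serial. The strongest is K45.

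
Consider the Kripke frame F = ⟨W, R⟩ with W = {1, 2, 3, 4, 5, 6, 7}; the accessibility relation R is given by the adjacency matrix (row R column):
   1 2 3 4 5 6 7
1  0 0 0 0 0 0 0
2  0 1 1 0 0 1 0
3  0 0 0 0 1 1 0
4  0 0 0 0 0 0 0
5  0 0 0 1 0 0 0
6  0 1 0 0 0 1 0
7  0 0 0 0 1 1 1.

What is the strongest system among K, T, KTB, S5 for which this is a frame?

Reflexive (axiom T): no — 1 is not related to itself.
Symmetric (axiom B): no — 2 R 3 but not 3 R 2.
Euclidean (axiom 5): no — 2 R 6 and 2 R 3, but not 6 R 3.
So F validates K; T would additionally require R to be reflexive. The strongest is K.

K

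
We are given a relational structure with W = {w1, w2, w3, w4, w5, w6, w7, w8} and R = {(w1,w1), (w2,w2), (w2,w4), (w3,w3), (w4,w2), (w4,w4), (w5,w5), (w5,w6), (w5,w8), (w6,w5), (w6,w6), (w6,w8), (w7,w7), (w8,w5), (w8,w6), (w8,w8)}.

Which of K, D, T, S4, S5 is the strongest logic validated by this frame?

S5

Serial (axiom D): yes — every world has a successor (e.g. w1 R w1).
Reflexive (axiom T): yes — every world is R-related to itself.
Transitive (axiom 4): yes — every two-step R-path is closed by a direct edge.
Euclidean (axiom 5): yes — any two successors of a common world are R-related.
So F validates K, D, T, S4, S5. The strongest is S5.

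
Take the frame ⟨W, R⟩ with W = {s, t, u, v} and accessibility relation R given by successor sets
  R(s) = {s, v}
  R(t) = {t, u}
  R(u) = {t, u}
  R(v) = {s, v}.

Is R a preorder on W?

Reflexive: yes — every world is R-related to itself.
Transitive: yes — every two-step R-path is closed by a direct edge.
So R is a preorder.

Yes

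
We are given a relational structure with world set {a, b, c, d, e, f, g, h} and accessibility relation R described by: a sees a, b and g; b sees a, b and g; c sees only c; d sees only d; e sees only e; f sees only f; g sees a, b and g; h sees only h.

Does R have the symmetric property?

Symmetric: yes — every pair in R has its reverse in R.

Yes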